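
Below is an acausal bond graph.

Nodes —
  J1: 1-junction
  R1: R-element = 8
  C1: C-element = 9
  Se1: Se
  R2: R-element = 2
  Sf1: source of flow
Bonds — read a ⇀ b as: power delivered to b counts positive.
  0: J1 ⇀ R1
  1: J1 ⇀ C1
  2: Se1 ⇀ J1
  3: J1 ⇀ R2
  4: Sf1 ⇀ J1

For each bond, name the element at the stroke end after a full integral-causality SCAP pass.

bond 0 |J1
bond 1 |J1
bond 2 |J1
bond 3 |J1
bond 4 |Sf1

b2 →J1  (Se1: effort source, stroke at far end)
b4 →Sf1  (Sf1: flow source, stroke at near end)
b0 →J1  (1-jn J1 has f-setter on 4)
b1 →J1  (1-jn J1 has f-setter on 4)
b3 →J1  (J1: bond 4 brought flow, rest push out)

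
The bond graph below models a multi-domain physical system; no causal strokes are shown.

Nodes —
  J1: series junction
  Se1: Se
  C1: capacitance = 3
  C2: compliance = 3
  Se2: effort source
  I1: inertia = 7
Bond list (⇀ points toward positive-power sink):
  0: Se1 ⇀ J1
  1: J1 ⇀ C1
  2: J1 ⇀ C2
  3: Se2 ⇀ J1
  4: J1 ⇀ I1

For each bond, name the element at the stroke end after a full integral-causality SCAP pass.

b0 stroke at J1  (Se1 fixes effort; stroke away)
b3 stroke at J1  (Se2 (Se) sets effort on bond)
b1 stroke at J1  (prefer integral on C1)
b2 stroke at J1  (C2: C, integral causality)
b4 stroke at I1  (J1 needs exactly one f-in)

β0 stroke→J1
β1 stroke→J1
β2 stroke→J1
β3 stroke→J1
β4 stroke→I1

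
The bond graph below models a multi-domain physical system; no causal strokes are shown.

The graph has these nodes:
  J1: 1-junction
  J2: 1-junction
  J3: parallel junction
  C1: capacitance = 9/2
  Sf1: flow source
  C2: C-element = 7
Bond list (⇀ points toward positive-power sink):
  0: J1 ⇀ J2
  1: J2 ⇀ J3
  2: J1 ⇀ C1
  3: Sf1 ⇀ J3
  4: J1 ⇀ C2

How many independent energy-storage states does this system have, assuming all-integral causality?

2  (C1, C2 all integral)

#3 |Sf1  (Sf1 fixes flow; stroke at Sf1)
#1 |J3  (J3 needs exactly one e-in)
#0 |J2  (J2: bond 1 brought flow, rest push out)
#2 |J1  (common-f at J1 fixed by 0)
#4 |J1  (J1: bond 0 brought flow, rest push out)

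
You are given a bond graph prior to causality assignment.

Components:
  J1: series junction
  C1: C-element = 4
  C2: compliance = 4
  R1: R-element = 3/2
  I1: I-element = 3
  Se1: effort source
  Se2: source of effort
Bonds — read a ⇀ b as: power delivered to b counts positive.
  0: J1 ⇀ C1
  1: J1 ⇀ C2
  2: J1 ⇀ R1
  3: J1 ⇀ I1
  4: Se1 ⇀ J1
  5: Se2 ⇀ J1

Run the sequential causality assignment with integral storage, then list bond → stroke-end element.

bond 0 |J1
bond 1 |J1
bond 2 |J1
bond 3 |I1
bond 4 |J1
bond 5 |J1

bond 4 stroke→J1  (Se1 fixes effort; stroke away)
bond 5 stroke→J1  (Se2: effort source, stroke at far end)
bond 0 stroke→J1  (C1 outputs effort q/C1)
bond 1 stroke→J1  (prefer integral on C2)
bond 3 stroke→I1  (I1 outputs flow p/I1)
bond 2 stroke→J1  (J1 flow already set via bond 3)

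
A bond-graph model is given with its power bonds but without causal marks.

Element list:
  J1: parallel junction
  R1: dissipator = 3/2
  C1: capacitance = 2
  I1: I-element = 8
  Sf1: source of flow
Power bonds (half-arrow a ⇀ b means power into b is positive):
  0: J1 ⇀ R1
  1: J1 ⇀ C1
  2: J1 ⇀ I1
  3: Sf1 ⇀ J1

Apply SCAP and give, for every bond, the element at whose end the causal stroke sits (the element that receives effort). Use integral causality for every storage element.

bond 3 stroke at Sf1  (Sf1: flow source, stroke at near end)
bond 1 stroke at J1  (prefer integral on C1)
bond 0 stroke at R1  (common-e at J1 fixed by 1)
bond 2 stroke at I1  (J1 effort already set via bond 1)

b0 |R1
b1 |J1
b2 |I1
b3 |Sf1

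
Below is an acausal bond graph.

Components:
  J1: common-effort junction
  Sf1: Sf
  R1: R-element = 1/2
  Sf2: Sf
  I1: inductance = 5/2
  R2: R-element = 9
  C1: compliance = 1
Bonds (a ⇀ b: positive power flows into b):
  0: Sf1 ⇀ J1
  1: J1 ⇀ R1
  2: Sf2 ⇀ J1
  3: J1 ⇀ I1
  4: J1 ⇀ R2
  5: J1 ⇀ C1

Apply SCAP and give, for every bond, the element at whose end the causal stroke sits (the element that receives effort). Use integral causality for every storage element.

bond 0 |Sf1
bond 1 |R1
bond 2 |Sf2
bond 3 |I1
bond 4 |R2
bond 5 |J1

β0 stroke at Sf1  (Sf1 (Sf) sets flow on bond)
β2 stroke at Sf2  (Sf2: flow source, stroke at near end)
β3 stroke at I1  (prefer integral on I1)
β5 stroke at J1  (prefer integral on C1)
β1 stroke at R1  (J1 effort already set via bond 5)
β4 stroke at R2  (J1 effort already set via bond 5)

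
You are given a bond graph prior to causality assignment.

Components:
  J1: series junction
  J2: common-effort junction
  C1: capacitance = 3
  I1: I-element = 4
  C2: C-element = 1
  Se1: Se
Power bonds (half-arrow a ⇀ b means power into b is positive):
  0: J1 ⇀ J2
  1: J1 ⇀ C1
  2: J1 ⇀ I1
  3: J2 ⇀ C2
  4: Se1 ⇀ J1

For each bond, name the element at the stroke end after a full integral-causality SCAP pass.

b0 |J1
b1 |J1
b2 |I1
b3 |J2
b4 |J1

#4 stroke→J1  (Se1 (Se) sets effort on bond)
#1 stroke→J1  (prefer integral on C1)
#2 stroke→I1  (prefer integral on I1)
#0 stroke→J1  (1-jn J1 has f-setter on 2)
#3 stroke→J2  (J2 needs exactly one e-in)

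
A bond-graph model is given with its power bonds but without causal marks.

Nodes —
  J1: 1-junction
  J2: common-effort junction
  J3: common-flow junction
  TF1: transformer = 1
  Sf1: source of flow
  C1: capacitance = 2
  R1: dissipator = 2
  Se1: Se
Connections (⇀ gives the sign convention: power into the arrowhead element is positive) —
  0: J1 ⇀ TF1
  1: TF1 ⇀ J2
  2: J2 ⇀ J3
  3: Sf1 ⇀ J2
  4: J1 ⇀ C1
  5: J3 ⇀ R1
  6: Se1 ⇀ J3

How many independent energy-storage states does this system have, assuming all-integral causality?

β3 stroke at Sf1  (source Sf1 imposes f)
β6 stroke at J3  (Se1 (Se) sets effort on bond)
β4 stroke at J1  (C1 integral (e out))
β0 stroke at TF1  (only one flow-in slot at J1)
β1 stroke at J2  (TF1 one-in-one-out from 0)
β2 stroke at J3  (common-e at J2 fixed by 1)
β5 stroke at R1  (J3: last free bond brings flow in)

1  (C1 all integral)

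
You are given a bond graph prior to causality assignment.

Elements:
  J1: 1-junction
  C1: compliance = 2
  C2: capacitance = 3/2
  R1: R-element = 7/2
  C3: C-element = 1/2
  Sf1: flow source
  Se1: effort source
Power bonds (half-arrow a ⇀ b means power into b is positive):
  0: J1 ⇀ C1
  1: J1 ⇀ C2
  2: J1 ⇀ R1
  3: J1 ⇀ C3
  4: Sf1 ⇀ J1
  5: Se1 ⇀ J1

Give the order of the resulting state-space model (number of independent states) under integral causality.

b4 stroke at Sf1  (Sf1 (Sf) sets flow on bond)
b5 stroke at J1  (source Se1 imposes e)
b0 stroke at J1  (1-jn J1 has f-setter on 4)
b1 stroke at J1  (J1: bond 4 brought flow, rest push out)
b2 stroke at J1  (common-f at J1 fixed by 4)
b3 stroke at J1  (1-jn J1 has f-setter on 4)

3  (C1, C2, C3 all integral)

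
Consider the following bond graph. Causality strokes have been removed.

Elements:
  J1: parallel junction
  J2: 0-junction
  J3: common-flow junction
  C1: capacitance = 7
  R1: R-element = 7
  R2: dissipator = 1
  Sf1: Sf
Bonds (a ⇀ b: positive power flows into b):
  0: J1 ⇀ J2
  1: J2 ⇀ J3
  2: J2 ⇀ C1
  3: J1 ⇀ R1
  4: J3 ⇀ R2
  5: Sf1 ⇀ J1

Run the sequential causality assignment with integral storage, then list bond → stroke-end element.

bond 0 →J1
bond 1 →J3
bond 2 →J2
bond 3 →R1
bond 4 →R2
bond 5 →Sf1

#5 →Sf1  (Sf1 (Sf) sets flow on bond)
#2 →J2  (C1 outputs effort q/C1)
#0 →J1  (0-jn J2 has e-setter on 2)
#1 →J3  (common-e at J2 fixed by 2)
#4 →R2  (J3: last free bond brings flow in)
#3 →R1  (J1 effort already set via bond 0)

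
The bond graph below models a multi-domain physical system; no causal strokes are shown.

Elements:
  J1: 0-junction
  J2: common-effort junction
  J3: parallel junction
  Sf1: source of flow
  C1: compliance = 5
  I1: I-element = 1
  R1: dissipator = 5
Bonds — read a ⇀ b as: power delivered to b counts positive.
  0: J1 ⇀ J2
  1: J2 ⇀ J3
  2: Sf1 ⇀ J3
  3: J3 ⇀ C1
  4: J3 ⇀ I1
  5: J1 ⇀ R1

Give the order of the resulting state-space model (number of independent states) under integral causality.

b2 stroke at Sf1  (Sf1: flow source, stroke at near end)
b3 stroke at J3  (C1: C, integral causality)
b1 stroke at J2  (common-e at J3 fixed by 3)
b4 stroke at I1  (common-e at J3 fixed by 3)
b0 stroke at J1  (J2 effort already set via bond 1)
b5 stroke at R1  (J1: bond 0 brought effort, rest push out)

2  (C1, I1 all integral)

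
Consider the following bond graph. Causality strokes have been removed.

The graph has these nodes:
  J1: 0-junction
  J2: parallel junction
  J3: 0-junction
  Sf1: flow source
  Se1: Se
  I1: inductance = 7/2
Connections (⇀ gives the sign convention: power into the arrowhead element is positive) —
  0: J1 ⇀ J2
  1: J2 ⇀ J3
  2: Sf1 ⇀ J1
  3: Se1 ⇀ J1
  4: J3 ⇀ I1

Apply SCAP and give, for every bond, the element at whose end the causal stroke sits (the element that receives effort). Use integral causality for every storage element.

bond 0 →J2
bond 1 →J3
bond 2 →Sf1
bond 3 →J1
bond 4 →I1

#2 |Sf1  (source Sf1 imposes f)
#3 |J1  (source Se1 imposes e)
#0 |J2  (J1 effort already set via bond 3)
#1 |J3  (common-e at J2 fixed by 0)
#4 |I1  (J3 effort already set via bond 1)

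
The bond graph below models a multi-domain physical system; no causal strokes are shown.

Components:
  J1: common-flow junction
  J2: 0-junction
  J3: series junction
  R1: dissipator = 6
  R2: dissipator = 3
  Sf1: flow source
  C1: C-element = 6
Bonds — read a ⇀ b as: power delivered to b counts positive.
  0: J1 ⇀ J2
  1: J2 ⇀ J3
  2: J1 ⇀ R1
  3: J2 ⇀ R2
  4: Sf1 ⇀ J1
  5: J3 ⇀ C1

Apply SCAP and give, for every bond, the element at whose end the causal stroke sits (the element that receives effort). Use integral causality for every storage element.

bond 0 stroke→J1
bond 1 stroke→J2
bond 2 stroke→J1
bond 3 stroke→R2
bond 4 stroke→Sf1
bond 5 stroke→J3

β4 stroke at Sf1  (Sf1 fixes flow; stroke at Sf1)
β0 stroke at J1  (J1: bond 4 brought flow, rest push out)
β2 stroke at J1  (1-jn J1 has f-setter on 4)
β5 stroke at J3  (prefer integral on C1)
β1 stroke at J2  (J3: last free bond brings flow in)
β3 stroke at R2  (common-e at J2 fixed by 1)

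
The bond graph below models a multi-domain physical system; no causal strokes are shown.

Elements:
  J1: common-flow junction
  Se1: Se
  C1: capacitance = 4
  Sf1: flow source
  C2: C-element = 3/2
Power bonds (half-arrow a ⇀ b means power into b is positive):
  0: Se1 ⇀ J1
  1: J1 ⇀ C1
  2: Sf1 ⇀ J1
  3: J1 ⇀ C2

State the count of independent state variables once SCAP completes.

2  (C1, C2 all integral)

#0 |J1  (Se1 (Se) sets effort on bond)
#2 |Sf1  (Sf1 (Sf) sets flow on bond)
#1 |J1  (J1 flow already set via bond 2)
#3 |J1  (J1 flow already set via bond 2)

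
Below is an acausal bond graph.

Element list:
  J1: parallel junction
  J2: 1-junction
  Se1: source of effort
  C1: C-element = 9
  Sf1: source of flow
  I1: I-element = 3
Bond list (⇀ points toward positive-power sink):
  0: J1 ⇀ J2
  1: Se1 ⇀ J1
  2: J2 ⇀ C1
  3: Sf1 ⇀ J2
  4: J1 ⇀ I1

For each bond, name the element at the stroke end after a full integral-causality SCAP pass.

β0 →J2
β1 →J1
β2 →J2
β3 →Sf1
β4 →I1

β1 |J1  (source Se1 imposes e)
β3 |Sf1  (Sf1: flow source, stroke at near end)
β0 |J2  (J1: bond 1 brought effort, rest push out)
β4 |I1  (common-e at J1 fixed by 1)
β2 |J2  (common-f at J2 fixed by 3)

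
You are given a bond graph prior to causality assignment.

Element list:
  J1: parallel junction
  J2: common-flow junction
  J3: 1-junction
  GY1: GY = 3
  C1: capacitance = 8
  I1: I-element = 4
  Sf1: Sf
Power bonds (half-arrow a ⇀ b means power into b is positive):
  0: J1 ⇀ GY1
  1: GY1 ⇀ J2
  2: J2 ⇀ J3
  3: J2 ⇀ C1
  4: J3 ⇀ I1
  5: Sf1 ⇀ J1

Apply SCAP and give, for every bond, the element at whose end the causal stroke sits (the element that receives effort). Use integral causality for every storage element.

b0 stroke→J1
b1 stroke→J2
b2 stroke→J3
b3 stroke→J2
b4 stroke→I1
b5 stroke→Sf1

b5 stroke→Sf1  (source Sf1 imposes f)
b0 stroke→J1  (closing 0-jn rule on J1)
b1 stroke→J2  (GY1: gyrator matches bond 0)
b3 stroke→J2  (C1 outputs effort q/C1)
b2 stroke→J3  (J2: last free bond brings flow in)
b4 stroke→I1  (J3: last free bond brings flow in)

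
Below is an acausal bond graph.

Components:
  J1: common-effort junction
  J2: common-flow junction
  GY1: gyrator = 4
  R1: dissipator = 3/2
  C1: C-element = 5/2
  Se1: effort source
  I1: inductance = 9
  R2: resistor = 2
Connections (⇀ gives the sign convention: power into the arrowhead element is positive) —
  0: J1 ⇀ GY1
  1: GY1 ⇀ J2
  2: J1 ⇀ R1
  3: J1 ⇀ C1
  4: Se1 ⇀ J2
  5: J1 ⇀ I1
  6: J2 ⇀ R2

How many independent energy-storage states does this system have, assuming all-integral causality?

b4 →J2  (source Se1 imposes e)
b3 →J1  (C1 outputs effort q/C1)
b0 →GY1  (J1: bond 3 brought effort, rest push out)
b2 →R1  (J1 effort already set via bond 3)
b5 →I1  (common-e at J1 fixed by 3)
b1 →GY1  (through GY1, causality inverts; strokes same side of GY1)
b6 →J2  (J2 flow already set via bond 1)

2  (C1, I1 all integral)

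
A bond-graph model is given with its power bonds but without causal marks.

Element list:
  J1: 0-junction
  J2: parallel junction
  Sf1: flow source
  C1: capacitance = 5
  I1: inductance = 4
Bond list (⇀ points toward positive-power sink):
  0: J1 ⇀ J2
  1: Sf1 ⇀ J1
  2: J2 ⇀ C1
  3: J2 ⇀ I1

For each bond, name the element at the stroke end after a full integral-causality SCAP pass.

#1 stroke→Sf1  (Sf1 (Sf) sets flow on bond)
#0 stroke→J1  (closing 0-jn rule on J1)
#2 stroke→J2  (C1 outputs effort q/C1)
#3 stroke→I1  (J2: bond 2 brought effort, rest push out)

β0 stroke→J1
β1 stroke→Sf1
β2 stroke→J2
β3 stroke→I1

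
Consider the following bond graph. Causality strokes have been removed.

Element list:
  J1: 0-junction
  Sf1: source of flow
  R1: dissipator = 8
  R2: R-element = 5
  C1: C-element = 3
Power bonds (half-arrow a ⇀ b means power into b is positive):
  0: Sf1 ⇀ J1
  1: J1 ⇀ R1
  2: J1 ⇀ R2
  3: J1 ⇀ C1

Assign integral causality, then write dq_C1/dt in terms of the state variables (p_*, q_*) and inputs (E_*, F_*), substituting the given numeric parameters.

b0 |Sf1  (source Sf1 imposes f)
b3 |J1  (C1 integral (e out))
b1 |R1  (0-jn J1 has e-setter on 3)
b2 |R2  (common-e at J1 fixed by 3)

dq_C1/dt = F_Sf1 - 13*q_C1/120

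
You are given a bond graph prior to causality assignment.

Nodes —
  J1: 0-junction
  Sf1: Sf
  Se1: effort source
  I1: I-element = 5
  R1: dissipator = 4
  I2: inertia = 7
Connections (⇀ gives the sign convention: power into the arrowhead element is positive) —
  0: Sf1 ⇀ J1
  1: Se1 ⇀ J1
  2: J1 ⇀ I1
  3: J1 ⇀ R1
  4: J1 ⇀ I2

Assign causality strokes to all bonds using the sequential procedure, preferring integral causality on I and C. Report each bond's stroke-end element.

β0 stroke→Sf1  (Sf1 fixes flow; stroke at Sf1)
β1 stroke→J1  (source Se1 imposes e)
β2 stroke→I1  (J1: bond 1 brought effort, rest push out)
β3 stroke→R1  (common-e at J1 fixed by 1)
β4 stroke→I2  (common-e at J1 fixed by 1)

#0 →Sf1
#1 →J1
#2 →I1
#3 →R1
#4 →I2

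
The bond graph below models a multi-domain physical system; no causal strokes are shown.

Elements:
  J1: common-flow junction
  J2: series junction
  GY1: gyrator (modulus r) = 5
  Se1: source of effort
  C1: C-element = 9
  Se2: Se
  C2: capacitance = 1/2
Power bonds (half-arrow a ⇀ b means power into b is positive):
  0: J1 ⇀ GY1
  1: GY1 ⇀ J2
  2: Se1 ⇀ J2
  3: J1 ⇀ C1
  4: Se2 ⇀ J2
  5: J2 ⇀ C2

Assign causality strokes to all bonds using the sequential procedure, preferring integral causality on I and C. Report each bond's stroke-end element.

β0 |GY1
β1 |GY1
β2 |J2
β3 |J1
β4 |J2
β5 |J2

β2 stroke at J2  (Se1: effort source, stroke at far end)
β4 stroke at J2  (Se2: effort source, stroke at far end)
β3 stroke at J1  (C1: C, integral causality)
β0 stroke at GY1  (only one flow-in slot at J1)
β1 stroke at GY1  (GY1 both-in/both-out from 0)
β5 stroke at J2  (common-f at J2 fixed by 1)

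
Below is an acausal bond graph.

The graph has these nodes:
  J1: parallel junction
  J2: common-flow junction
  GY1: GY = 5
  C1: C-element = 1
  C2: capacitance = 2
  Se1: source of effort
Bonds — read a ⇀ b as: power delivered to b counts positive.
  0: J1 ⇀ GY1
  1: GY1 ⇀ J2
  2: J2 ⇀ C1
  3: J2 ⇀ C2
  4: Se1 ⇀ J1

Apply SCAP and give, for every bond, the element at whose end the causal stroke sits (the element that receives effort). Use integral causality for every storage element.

bond 4 stroke at J1  (source Se1 imposes e)
bond 0 stroke at GY1  (common-e at J1 fixed by 4)
bond 1 stroke at GY1  (GY1: gyrator matches bond 0)
bond 2 stroke at J2  (J2: bond 1 brought flow, rest push out)
bond 3 stroke at J2  (J2: bond 1 brought flow, rest push out)

β0 stroke→GY1
β1 stroke→GY1
β2 stroke→J2
β3 stroke→J2
β4 stroke→J1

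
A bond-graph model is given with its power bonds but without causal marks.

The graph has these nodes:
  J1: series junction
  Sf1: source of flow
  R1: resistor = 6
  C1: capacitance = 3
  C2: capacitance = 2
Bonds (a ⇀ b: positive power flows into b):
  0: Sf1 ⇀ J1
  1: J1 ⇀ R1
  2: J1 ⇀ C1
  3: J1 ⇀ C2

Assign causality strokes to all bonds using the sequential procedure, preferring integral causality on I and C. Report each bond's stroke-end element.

bond 0 →Sf1  (Sf1: flow source, stroke at near end)
bond 1 →J1  (common-f at J1 fixed by 0)
bond 2 →J1  (1-jn J1 has f-setter on 0)
bond 3 →J1  (J1: bond 0 brought flow, rest push out)

b0 →Sf1
b1 →J1
b2 →J1
b3 →J1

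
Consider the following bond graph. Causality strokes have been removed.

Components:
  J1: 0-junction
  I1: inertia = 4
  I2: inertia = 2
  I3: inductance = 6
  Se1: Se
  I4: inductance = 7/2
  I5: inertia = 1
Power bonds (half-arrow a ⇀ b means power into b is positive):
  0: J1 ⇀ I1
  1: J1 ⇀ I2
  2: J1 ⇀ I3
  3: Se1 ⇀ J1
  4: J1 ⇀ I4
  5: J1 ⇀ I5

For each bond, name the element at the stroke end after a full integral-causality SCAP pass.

b3 |J1  (source Se1 imposes e)
b0 |I1  (common-e at J1 fixed by 3)
b1 |I2  (J1 effort already set via bond 3)
b2 |I3  (common-e at J1 fixed by 3)
b4 |I4  (0-jn J1 has e-setter on 3)
b5 |I5  (J1: bond 3 brought effort, rest push out)

b0 stroke→I1
b1 stroke→I2
b2 stroke→I3
b3 stroke→J1
b4 stroke→I4
b5 stroke→I5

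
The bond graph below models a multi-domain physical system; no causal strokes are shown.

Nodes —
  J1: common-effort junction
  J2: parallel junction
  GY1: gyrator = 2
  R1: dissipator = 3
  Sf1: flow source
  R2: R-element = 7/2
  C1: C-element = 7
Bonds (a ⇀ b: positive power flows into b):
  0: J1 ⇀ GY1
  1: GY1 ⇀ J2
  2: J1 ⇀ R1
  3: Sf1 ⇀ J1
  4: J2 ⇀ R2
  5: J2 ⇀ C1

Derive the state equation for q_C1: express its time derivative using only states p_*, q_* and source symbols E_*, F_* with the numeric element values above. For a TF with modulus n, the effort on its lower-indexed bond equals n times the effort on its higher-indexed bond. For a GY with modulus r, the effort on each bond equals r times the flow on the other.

dq_C1/dt = 3*F_Sf1/2 - 29*q_C1/196

#3 →Sf1  (source Sf1 imposes f)
#5 →J2  (C1: C, integral causality)
#1 →GY1  (0-jn J2 has e-setter on 5)
#4 →R2  (common-e at J2 fixed by 5)
#0 →GY1  (through GY1, causality inverts; strokes same side of GY1)
#2 →J1  (J1 needs exactly one e-in)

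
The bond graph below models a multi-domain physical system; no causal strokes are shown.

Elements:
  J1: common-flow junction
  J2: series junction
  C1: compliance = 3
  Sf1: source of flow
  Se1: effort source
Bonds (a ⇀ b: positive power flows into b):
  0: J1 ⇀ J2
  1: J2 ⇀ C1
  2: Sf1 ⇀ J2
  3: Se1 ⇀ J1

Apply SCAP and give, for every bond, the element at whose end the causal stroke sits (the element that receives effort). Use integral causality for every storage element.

bond 0 stroke→J2
bond 1 stroke→J2
bond 2 stroke→Sf1
bond 3 stroke→J1

b2 |Sf1  (Sf1: flow source, stroke at near end)
b3 |J1  (Se1 fixes effort; stroke away)
b0 |J2  (closing 1-jn rule on J1)
b1 |J2  (common-f at J2 fixed by 2)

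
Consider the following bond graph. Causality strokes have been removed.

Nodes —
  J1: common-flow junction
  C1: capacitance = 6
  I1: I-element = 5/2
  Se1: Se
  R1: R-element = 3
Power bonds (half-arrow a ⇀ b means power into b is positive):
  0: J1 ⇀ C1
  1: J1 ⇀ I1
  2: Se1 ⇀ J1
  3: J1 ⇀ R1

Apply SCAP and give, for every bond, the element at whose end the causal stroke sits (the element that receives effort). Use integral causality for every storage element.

bond 0 stroke→J1
bond 1 stroke→I1
bond 2 stroke→J1
bond 3 stroke→J1

β2 stroke at J1  (Se1 (Se) sets effort on bond)
β0 stroke at J1  (C1 integral (e out))
β1 stroke at I1  (I1: I, integral causality)
β3 stroke at J1  (common-f at J1 fixed by 1)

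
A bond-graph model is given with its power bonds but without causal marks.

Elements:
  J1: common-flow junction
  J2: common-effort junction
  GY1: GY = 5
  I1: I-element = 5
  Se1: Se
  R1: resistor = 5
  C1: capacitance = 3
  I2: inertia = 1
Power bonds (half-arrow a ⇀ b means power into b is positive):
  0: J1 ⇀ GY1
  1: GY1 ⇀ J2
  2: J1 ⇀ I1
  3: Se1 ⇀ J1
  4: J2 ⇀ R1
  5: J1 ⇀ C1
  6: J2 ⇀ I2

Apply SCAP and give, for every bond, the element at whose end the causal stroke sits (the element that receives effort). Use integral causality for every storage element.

#0 →J1
#1 →J2
#2 →I1
#3 →J1
#4 →R1
#5 →J1
#6 →I2

β3 stroke→J1  (source Se1 imposes e)
β2 stroke→I1  (I1 outputs flow p/I1)
β0 stroke→J1  (1-jn J1 has f-setter on 2)
β5 stroke→J1  (1-jn J1 has f-setter on 2)
β1 stroke→J2  (through GY1, causality inverts; strokes same side of GY1)
β4 stroke→R1  (0-jn J2 has e-setter on 1)
β6 stroke→I2  (J2 effort already set via bond 1)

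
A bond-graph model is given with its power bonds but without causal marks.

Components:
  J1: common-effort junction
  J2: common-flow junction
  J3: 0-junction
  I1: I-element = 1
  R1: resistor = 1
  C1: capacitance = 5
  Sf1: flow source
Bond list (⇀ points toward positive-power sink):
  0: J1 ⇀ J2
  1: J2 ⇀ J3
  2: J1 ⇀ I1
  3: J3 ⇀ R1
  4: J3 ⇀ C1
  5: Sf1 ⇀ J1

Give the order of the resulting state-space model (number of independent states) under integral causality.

2  (C1, I1 all integral)

#5 →Sf1  (Sf1: flow source, stroke at near end)
#2 →I1  (I1 integral (f out))
#0 →J1  (closing 0-jn rule on J1)
#1 →J2  (J2: bond 0 brought flow, rest push out)
#4 →J3  (C1: C, integral causality)
#3 →R1  (J3: bond 4 brought effort, rest push out)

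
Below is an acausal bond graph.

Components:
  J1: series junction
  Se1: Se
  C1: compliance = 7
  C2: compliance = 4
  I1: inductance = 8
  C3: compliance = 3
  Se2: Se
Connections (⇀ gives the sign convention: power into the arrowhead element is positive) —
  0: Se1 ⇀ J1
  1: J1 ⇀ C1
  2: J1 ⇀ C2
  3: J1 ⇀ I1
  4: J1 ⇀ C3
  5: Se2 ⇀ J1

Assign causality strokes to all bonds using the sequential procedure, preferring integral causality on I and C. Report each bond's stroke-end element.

β0 →J1
β1 →J1
β2 →J1
β3 →I1
β4 →J1
β5 →J1

#0 →J1  (source Se1 imposes e)
#5 →J1  (Se2 (Se) sets effort on bond)
#1 →J1  (C1: C, integral causality)
#2 →J1  (C2 outputs effort q/C2)
#3 →I1  (I1 integral (f out))
#4 →J1  (1-jn J1 has f-setter on 3)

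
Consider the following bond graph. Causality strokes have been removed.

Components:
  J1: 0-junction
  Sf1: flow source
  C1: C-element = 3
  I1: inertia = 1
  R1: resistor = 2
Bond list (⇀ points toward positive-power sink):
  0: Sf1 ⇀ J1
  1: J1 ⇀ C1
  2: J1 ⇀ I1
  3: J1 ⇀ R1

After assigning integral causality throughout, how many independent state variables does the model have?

2  (C1, I1 all integral)

bond 0 stroke→Sf1  (Sf1 (Sf) sets flow on bond)
bond 1 stroke→J1  (C1 outputs effort q/C1)
bond 2 stroke→I1  (J1 effort already set via bond 1)
bond 3 stroke→R1  (0-jn J1 has e-setter on 1)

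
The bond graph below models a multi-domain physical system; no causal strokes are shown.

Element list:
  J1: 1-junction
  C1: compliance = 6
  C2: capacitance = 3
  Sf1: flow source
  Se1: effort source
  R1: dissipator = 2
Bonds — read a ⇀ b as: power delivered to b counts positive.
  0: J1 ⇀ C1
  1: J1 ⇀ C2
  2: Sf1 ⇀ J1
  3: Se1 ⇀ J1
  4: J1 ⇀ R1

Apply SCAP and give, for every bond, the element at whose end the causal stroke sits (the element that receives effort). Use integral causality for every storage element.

β2 |Sf1  (Sf1: flow source, stroke at near end)
β3 |J1  (Se1 fixes effort; stroke away)
β0 |J1  (1-jn J1 has f-setter on 2)
β1 |J1  (J1: bond 2 brought flow, rest push out)
β4 |J1  (J1: bond 2 brought flow, rest push out)

b0 →J1
b1 →J1
b2 →Sf1
b3 →J1
b4 →J1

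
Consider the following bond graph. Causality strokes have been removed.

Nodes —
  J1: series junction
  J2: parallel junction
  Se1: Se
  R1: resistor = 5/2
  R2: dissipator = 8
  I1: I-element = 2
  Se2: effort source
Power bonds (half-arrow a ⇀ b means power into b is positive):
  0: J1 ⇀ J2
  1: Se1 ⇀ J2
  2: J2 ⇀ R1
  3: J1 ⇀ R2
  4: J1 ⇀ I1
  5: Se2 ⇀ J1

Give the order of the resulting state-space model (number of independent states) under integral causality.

#1 stroke→J2  (Se1 (Se) sets effort on bond)
#5 stroke→J1  (Se2 (Se) sets effort on bond)
#0 stroke→J1  (0-jn J2 has e-setter on 1)
#2 stroke→R1  (J2 effort already set via bond 1)
#4 stroke→I1  (I1 outputs flow p/I1)
#3 stroke→J1  (common-f at J1 fixed by 4)

1  (I1 all integral)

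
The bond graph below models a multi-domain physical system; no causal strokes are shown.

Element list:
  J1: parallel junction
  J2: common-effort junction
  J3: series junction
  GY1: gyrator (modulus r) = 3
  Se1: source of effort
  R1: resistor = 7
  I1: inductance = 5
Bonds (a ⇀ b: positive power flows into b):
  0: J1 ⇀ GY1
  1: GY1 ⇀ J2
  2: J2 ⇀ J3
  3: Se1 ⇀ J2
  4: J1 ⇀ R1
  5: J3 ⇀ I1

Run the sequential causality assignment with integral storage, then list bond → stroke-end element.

b0 stroke at GY1
b1 stroke at GY1
b2 stroke at J3
b3 stroke at J2
b4 stroke at J1
b5 stroke at I1

bond 3 stroke→J2  (Se1 fixes effort; stroke away)
bond 1 stroke→GY1  (J2 effort already set via bond 3)
bond 2 stroke→J3  (J2: bond 3 brought effort, rest push out)
bond 5 stroke→I1  (closing 1-jn rule on J3)
bond 0 stroke→GY1  (GY GY1: same side as bond 1)
bond 4 stroke→J1  (only one effort-in slot at J1)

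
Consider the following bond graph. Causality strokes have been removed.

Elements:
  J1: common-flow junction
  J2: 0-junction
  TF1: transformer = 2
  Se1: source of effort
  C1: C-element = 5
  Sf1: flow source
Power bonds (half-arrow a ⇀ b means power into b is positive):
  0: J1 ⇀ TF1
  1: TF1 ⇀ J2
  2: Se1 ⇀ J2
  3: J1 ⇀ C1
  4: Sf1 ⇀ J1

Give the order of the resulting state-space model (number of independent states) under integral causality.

β2 stroke at J2  (Se1 (Se) sets effort on bond)
β4 stroke at Sf1  (Sf1 fixes flow; stroke at Sf1)
β0 stroke at J1  (J1: bond 4 brought flow, rest push out)
β3 stroke at J1  (J1 flow already set via bond 4)
β1 stroke at TF1  (common-e at J2 fixed by 2)

1  (C1 all integral)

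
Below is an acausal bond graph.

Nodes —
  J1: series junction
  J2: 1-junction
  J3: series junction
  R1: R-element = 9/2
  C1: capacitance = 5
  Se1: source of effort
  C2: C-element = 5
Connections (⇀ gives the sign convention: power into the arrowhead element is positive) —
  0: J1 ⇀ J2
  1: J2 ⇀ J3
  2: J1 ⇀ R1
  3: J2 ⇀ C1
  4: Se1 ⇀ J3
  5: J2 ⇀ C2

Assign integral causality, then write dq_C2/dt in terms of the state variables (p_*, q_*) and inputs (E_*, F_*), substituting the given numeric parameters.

β4 stroke at J3  (source Se1 imposes e)
β1 stroke at J2  (J3 needs exactly one f-in)
β3 stroke at J2  (C1 integral (e out))
β5 stroke at J2  (C2 integral (e out))
β0 stroke at J1  (J2 needs exactly one f-in)
β2 stroke at R1  (closing 1-jn rule on J1)

dq_C2/dt = 2*E_Se1/9 - 2*q_C1/45 - 2*q_C2/45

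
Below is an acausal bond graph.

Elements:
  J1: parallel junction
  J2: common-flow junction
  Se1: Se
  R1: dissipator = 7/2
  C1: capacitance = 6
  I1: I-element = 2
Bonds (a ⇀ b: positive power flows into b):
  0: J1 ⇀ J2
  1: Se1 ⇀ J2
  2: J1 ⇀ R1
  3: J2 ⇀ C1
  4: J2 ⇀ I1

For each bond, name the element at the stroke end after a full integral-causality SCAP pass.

b1 →J2  (Se1 (Se) sets effort on bond)
b3 →J2  (C1 outputs effort q/C1)
b4 →I1  (I1 outputs flow p/I1)
b0 →J2  (1-jn J2 has f-setter on 4)
b2 →J1  (J1 needs exactly one e-in)

b0 stroke at J2
b1 stroke at J2
b2 stroke at J1
b3 stroke at J2
b4 stroke at I1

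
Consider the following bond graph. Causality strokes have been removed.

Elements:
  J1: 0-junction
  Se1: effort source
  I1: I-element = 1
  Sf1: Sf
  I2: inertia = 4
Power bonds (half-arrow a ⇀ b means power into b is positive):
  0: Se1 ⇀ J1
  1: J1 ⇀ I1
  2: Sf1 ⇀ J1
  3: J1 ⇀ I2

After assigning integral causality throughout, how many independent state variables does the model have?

#0 |J1  (Se1: effort source, stroke at far end)
#2 |Sf1  (Sf1: flow source, stroke at near end)
#1 |I1  (J1 effort already set via bond 0)
#3 |I2  (common-e at J1 fixed by 0)

2  (I1, I2 all integral)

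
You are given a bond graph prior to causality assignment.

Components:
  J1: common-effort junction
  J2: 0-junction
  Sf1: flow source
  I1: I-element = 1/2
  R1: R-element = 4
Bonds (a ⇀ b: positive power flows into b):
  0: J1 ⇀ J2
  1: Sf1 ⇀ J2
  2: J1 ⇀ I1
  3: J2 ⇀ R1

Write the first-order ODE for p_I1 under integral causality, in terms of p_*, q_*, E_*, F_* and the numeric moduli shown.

dp_I1/dt = 4*F_Sf1 - 8*p_I1

β1 stroke at Sf1  (Sf1: flow source, stroke at near end)
β2 stroke at I1  (I1: I, integral causality)
β0 stroke at J1  (J1: last free bond brings effort in)
β3 stroke at J2  (J2: last free bond brings effort in)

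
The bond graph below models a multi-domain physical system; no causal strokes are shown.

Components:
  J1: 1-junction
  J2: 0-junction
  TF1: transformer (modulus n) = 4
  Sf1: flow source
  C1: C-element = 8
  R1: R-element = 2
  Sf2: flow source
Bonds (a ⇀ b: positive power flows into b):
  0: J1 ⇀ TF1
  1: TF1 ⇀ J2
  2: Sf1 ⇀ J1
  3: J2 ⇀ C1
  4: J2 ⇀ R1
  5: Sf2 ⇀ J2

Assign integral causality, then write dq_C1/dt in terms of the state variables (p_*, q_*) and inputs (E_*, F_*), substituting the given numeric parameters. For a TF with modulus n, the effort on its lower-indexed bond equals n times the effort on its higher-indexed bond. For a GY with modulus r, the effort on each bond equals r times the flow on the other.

dq_C1/dt = 4*F_Sf1 + F_Sf2 - q_C1/16

#2 →Sf1  (Sf1: flow source, stroke at near end)
#5 →Sf2  (Sf2 (Sf) sets flow on bond)
#0 →J1  (J1 flow already set via bond 2)
#1 →TF1  (TF1: transformer flips bond 0)
#3 →J2  (C1 outputs effort q/C1)
#4 →R1  (0-jn J2 has e-setter on 3)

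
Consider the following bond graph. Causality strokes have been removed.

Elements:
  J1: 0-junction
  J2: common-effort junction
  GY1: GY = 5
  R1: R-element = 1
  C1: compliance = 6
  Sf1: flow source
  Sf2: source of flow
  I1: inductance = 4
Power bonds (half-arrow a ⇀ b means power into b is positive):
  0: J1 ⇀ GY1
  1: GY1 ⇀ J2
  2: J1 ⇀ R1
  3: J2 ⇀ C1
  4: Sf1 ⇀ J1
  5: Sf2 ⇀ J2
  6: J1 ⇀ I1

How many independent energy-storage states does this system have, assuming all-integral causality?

2  (C1, I1 all integral)

#4 →Sf1  (Sf1 fixes flow; stroke at Sf1)
#5 →Sf2  (Sf2 fixes flow; stroke at Sf2)
#3 →J2  (C1: C, integral causality)
#1 →GY1  (J2: bond 3 brought effort, rest push out)
#0 →GY1  (GY1: gyrator matches bond 1)
#6 →I1  (I1 outputs flow p/I1)
#2 →J1  (closing 0-jn rule on J1)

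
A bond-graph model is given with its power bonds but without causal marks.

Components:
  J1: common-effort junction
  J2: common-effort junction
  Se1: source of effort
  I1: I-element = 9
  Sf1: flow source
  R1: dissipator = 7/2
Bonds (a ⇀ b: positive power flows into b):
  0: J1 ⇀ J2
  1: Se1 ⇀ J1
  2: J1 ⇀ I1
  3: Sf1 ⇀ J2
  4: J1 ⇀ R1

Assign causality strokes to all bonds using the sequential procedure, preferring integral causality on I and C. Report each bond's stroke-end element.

bond 0 stroke at J2
bond 1 stroke at J1
bond 2 stroke at I1
bond 3 stroke at Sf1
bond 4 stroke at R1

b1 |J1  (Se1 fixes effort; stroke away)
b3 |Sf1  (Sf1 fixes flow; stroke at Sf1)
b0 |J2  (0-jn J1 has e-setter on 1)
b2 |I1  (J1 effort already set via bond 1)
b4 |R1  (common-e at J1 fixed by 1)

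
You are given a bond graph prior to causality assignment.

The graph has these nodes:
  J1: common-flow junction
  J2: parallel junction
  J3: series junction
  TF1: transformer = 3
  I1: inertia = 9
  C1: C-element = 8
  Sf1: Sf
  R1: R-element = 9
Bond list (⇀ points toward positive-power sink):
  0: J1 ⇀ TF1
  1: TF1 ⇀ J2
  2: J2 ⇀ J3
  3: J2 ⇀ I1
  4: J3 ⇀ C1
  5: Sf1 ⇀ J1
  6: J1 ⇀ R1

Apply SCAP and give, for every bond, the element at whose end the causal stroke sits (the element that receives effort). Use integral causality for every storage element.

b0 →J1
b1 →TF1
b2 →J2
b3 →I1
b4 →J3
b5 →Sf1
b6 →J1

#5 |Sf1  (Sf1 fixes flow; stroke at Sf1)
#0 |J1  (J1 flow already set via bond 5)
#6 |J1  (J1: bond 5 brought flow, rest push out)
#1 |TF1  (TF1: transformer flips bond 0)
#3 |I1  (I1 outputs flow p/I1)
#2 |J2  (J2: last free bond brings effort in)
#4 |J3  (J3 flow already set via bond 2)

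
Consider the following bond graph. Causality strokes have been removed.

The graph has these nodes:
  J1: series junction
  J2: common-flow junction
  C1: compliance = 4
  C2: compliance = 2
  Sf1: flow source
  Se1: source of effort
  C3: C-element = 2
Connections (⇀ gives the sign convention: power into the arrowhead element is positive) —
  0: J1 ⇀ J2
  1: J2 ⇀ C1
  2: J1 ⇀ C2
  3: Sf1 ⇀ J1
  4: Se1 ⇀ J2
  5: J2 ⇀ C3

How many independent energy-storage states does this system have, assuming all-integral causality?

β3 stroke→Sf1  (Sf1: flow source, stroke at near end)
β4 stroke→J2  (Se1: effort source, stroke at far end)
β0 stroke→J1  (J1: bond 3 brought flow, rest push out)
β2 stroke→J1  (J1 flow already set via bond 3)
β1 stroke→J2  (J2: bond 0 brought flow, rest push out)
β5 stroke→J2  (J2 flow already set via bond 0)

3  (C1, C2, C3 all integral)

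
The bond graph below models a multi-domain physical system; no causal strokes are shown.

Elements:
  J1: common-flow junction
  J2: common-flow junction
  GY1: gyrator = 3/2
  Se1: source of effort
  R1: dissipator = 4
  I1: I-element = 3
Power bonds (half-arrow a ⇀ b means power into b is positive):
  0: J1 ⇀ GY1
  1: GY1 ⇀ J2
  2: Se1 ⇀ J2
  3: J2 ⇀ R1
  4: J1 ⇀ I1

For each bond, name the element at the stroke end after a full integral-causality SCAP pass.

β2 |J2  (source Se1 imposes e)
β4 |I1  (prefer integral on I1)
β0 |J1  (common-f at J1 fixed by 4)
β1 |J2  (through GY1, causality inverts; strokes same side of GY1)
β3 |R1  (J2 needs exactly one f-in)

bond 0 stroke at J1
bond 1 stroke at J2
bond 2 stroke at J2
bond 3 stroke at R1
bond 4 stroke at I1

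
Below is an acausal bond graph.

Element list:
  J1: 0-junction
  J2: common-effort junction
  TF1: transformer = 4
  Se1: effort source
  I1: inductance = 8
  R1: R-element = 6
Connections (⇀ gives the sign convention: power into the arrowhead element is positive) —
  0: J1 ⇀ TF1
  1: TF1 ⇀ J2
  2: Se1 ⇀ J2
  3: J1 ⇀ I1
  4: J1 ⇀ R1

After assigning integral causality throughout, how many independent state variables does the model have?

1  (I1 all integral)

β2 stroke at J2  (Se1 (Se) sets effort on bond)
β1 stroke at TF1  (0-jn J2 has e-setter on 2)
β0 stroke at J1  (TF1 one-in-one-out from 1)
β3 stroke at I1  (J1 effort already set via bond 0)
β4 stroke at R1  (J1: bond 0 brought effort, rest push out)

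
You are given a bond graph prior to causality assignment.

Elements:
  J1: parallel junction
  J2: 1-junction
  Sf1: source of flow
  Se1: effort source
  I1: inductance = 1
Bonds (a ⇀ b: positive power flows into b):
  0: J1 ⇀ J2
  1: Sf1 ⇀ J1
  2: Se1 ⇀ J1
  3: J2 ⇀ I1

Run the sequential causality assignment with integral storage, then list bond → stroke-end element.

#0 stroke→J2
#1 stroke→Sf1
#2 stroke→J1
#3 stroke→I1

bond 1 |Sf1  (Sf1 fixes flow; stroke at Sf1)
bond 2 |J1  (source Se1 imposes e)
bond 0 |J2  (0-jn J1 has e-setter on 2)
bond 3 |I1  (J2: last free bond brings flow in)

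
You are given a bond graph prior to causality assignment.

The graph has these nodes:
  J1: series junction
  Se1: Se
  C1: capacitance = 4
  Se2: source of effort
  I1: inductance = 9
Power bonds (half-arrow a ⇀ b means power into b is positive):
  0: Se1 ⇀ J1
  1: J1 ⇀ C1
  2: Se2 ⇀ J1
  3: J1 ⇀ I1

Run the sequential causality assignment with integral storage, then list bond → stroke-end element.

#0 |J1
#1 |J1
#2 |J1
#3 |I1

bond 0 stroke→J1  (Se1: effort source, stroke at far end)
bond 2 stroke→J1  (source Se2 imposes e)
bond 1 stroke→J1  (prefer integral on C1)
bond 3 stroke→I1  (J1 needs exactly one f-in)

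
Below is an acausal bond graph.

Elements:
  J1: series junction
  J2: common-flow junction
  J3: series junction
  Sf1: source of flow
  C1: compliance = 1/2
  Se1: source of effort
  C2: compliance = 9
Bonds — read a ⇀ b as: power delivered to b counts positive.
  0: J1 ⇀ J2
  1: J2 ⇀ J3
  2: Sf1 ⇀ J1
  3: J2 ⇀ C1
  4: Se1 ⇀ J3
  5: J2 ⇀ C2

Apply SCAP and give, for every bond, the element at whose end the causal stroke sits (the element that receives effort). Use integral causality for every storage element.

#0 stroke at J1
#1 stroke at J2
#2 stroke at Sf1
#3 stroke at J2
#4 stroke at J3
#5 stroke at J2

b2 stroke at Sf1  (Sf1 (Sf) sets flow on bond)
b4 stroke at J3  (source Se1 imposes e)
b0 stroke at J1  (J1 flow already set via bond 2)
b1 stroke at J2  (J2: bond 0 brought flow, rest push out)
b3 stroke at J2  (1-jn J2 has f-setter on 0)
b5 stroke at J2  (J2: bond 0 brought flow, rest push out)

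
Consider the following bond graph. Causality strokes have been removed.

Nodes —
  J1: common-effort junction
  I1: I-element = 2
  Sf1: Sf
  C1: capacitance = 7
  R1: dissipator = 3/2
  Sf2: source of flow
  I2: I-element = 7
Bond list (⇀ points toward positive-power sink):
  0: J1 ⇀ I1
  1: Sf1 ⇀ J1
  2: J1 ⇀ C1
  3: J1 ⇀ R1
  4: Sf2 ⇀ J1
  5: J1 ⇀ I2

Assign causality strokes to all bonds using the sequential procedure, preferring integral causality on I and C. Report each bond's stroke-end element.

bond 1 →Sf1  (Sf1 (Sf) sets flow on bond)
bond 4 →Sf2  (source Sf2 imposes f)
bond 0 →I1  (I1: I, integral causality)
bond 2 →J1  (C1 outputs effort q/C1)
bond 3 →R1  (J1 effort already set via bond 2)
bond 5 →I2  (0-jn J1 has e-setter on 2)

bond 0 stroke→I1
bond 1 stroke→Sf1
bond 2 stroke→J1
bond 3 stroke→R1
bond 4 stroke→Sf2
bond 5 stroke→I2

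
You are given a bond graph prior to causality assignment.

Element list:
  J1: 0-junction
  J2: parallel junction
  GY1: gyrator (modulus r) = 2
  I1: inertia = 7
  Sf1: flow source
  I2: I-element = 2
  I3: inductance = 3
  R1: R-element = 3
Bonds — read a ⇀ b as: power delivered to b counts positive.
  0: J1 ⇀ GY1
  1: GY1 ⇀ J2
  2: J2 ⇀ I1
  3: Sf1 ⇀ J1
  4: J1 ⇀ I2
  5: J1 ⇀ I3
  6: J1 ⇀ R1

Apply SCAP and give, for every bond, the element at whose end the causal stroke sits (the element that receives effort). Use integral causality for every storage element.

#0 stroke→J1
#1 stroke→J2
#2 stroke→I1
#3 stroke→Sf1
#4 stroke→I2
#5 stroke→I3
#6 stroke→R1

bond 3 stroke→Sf1  (Sf1 (Sf) sets flow on bond)
bond 2 stroke→I1  (I1 integral (f out))
bond 1 stroke→J2  (J2: last free bond brings effort in)
bond 0 stroke→J1  (through GY1, causality inverts; strokes same side of GY1)
bond 4 stroke→I2  (common-e at J1 fixed by 0)
bond 5 stroke→I3  (J1 effort already set via bond 0)
bond 6 stroke→R1  (common-e at J1 fixed by 0)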